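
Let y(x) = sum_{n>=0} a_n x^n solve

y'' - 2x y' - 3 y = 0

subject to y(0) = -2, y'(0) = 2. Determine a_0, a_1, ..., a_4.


Ansatz: y(x) = sum_{n>=0} a_n x^n, so y'(x) = sum_{n>=1} n a_n x^(n-1) and y''(x) = sum_{n>=2} n(n-1) a_n x^(n-2).
Substitute into P(x) y'' + Q(x) y' + R(x) y = 0 with P(x) = 1, Q(x) = -2x, R(x) = -3, and match powers of x.
Initial conditions: a_0 = -2, a_1 = 2.
Setting the coefficient of each power of x to zero and solving order by order (substituting the coefficients already found):
  x^0: 2 a_2 - 3 a_0 = 0  ->  2 a_2 = 3 a_0 = -6  ->  a_2 = -3
  x^1: 6 a_3 - 5 a_1 = 0  ->  6 a_3 = 5 a_1 = 10  ->  a_3 = 5/3
  x^2: 12 a_4 - 7 a_2 = 0  ->  12 a_4 = 7 a_2 = -21  ->  a_4 = -7/4
Truncated series: y(x) = -2 + 2 x - 3 x^2 + (5/3) x^3 - (7/4) x^4 + O(x^5).

a_0 = -2; a_1 = 2; a_2 = -3; a_3 = 5/3; a_4 = -7/4


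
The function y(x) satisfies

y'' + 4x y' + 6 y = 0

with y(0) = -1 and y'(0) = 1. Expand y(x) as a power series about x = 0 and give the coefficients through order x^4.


Ansatz: y(x) = sum_{n>=0} a_n x^n, so y'(x) = sum_{n>=1} n a_n x^(n-1) and y''(x) = sum_{n>=2} n(n-1) a_n x^(n-2).
Substitute into P(x) y'' + Q(x) y' + R(x) y = 0 with P(x) = 1, Q(x) = 4x, R(x) = 6, and match powers of x.
Initial conditions: a_0 = -1, a_1 = 1.
Setting the coefficient of each power of x to zero and solving order by order (substituting the coefficients already found):
  x^0: 2 a_2 + 6 a_0 = 0  ->  2 a_2 = -6 a_0 = 6  ->  a_2 = 3
  x^1: 6 a_3 + 10 a_1 = 0  ->  6 a_3 = -10 a_1 = -10  ->  a_3 = -5/3
  x^2: 12 a_4 + 14 a_2 = 0  ->  12 a_4 = -14 a_2 = -42  ->  a_4 = -7/2
Truncated series: y(x) = -1 + x + 3 x^2 - (5/3) x^3 - (7/2) x^4 + O(x^5).

a_0 = -1; a_1 = 1; a_2 = 3; a_3 = -5/3; a_4 = -7/2


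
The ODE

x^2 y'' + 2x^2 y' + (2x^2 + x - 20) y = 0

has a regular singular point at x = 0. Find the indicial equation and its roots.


Divide by x^2 to reach normal form y'' + P_1(x) y' + P_2(x) y = 0 with P_1(x) = 2 and P_2(x) = 2 + 1/x - 20/x^2.
x = 0 is a singular point because the y-coefficient 2 + 1/x - 20/x^2 has a pole at x = 0.
It is a regular singular point because x P_1(x) = p(x) = 2x and x^2 P_2(x) = q(x) = 2x^2 + x - 20 are polynomials, hence analytic at x = 0.
p(0) = 0,  q(0) = -20.
Indicial equation: r(r-1) + p(0) r + q(0) = 0, i.e. r^2 + (p(0) - 1) r + q(0) = 0, i.e. r^2 - 1 r - 20 = 0.
Discriminant: (-1)^2 - 4(-20) = 81, so r = (1 ± 9)/2.
Solving: r_1 = 5, r_2 = -4.

indicial: r^2 - 1 r - 20 = 0; roots r_1 = 5, r_2 = -4


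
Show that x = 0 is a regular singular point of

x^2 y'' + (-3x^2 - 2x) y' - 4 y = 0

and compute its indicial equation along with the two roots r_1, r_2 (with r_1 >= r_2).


Divide by x^2 to reach normal form y'' + P_1(x) y' + P_2(x) y = 0 with P_1(x) = -3 - 2/x and P_2(x) = -4/x^2.
x = 0 is a singular point because the y'-coefficient -3 - 2/x has a pole at x = 0 and the y-coefficient -4/x^2 has a pole at x = 0.
It is a regular singular point because x P_1(x) = p(x) = -3x - 2 and x^2 P_2(x) = q(x) = -4 are polynomials, hence analytic at x = 0.
p(0) = -2,  q(0) = -4.
Indicial equation: r(r-1) + p(0) r + q(0) = 0, i.e. r^2 + (p(0) - 1) r + q(0) = 0, i.e. r^2 - 3 r - 4 = 0.
Discriminant: (-3)^2 - 4(-4) = 25, so r = (3 ± 5)/2.
Solving: r_1 = 4, r_2 = -1.

indicial: r^2 - 3 r - 4 = 0; roots r_1 = 4, r_2 = -1


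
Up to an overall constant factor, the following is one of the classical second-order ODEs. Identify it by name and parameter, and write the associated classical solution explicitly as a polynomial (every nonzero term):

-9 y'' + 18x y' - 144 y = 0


All three coefficients share the factor -9; dividing through by -9 gives  y'' - 2x y' + 16 y = 0.
This matches the Hermite equation y'' - 2x y' + 2n y = 0 with 2n = 16, so n = 8; the polynomial solution is H_8(x).
With y = sum_k a_k x^k, matching x^k gives (k+2)(k+1) a_{k+2} = 2(k - n) a_k = 2(k - 8) a_k. The right side vanishes at k = 8, so the series with the parity of 8 terminates at degree 8.
Standard normalization: leading coefficient of H_n is 2^n, so a_8 = 2^8 = 256. Work downward with a_k = (k+1)(k+2) a_{k+2} / (2(k - n)):
  a_6 = (7)(8)(256) / (2(6 - 8)) = 14336/(-4) = -3584
  a_4 = (5)(6)(-3584) / (2(4 - 8)) = -107520/(-8) = 13440
  a_2 = (3)(4)(13440) / (2(2 - 8)) = 161280/(-12) = -13440
  a_0 = (1)(2)(-13440) / (2(0 - 8)) = -26880/(-16) = 1680
Hence H_8(x) = 256 x^8 - 3584 x^6 + 13440 x^4 - 13440 x^2 + 1680.

H_8(x); series = 256 x^8 - 3584 x^6 + 13440 x^4 - 13440 x^2 + 1680


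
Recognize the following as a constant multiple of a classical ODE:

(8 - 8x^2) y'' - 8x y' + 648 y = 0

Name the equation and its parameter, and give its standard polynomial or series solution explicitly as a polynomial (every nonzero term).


All three coefficients share the factor 8; dividing through by 8 gives  (1 - x^2) y'' - x y' + 81 y = 0.
This matches the Chebyshev equation (1 - x^2) y'' - x y' + n^2 y = 0 (note the -x y' term, not -2x y') with n^2 = 81, so n = 9; the polynomial solution is T_9(x).
With y = sum_k a_k x^k, matching x^k gives (k+2)(k+1) a_{k+2} = (k^2 - n^2) a_k = (k - 9)(k + 9) a_k. The right side vanishes at k = 9, so the series with the parity of 9 terminates at degree 9.
Standard normalization: leading coefficient of T_n is 2^(n-1), so a_9 = 2^8 = 256. Work downward with a_k = (k+1)(k+2) a_{k+2} / ((k - 9)(k + 9)):
  a_7 = (8)(9)(256) / ((7 - 9)(7 + 9)) = 18432/(-32) = -576
  a_5 = (6)(7)(-576) / ((5 - 9)(5 + 9)) = -24192/(-56) = 432
  a_3 = (4)(5)(432) / ((3 - 9)(3 + 9)) = 8640/(-72) = -120
  a_1 = (2)(3)(-120) / ((1 - 9)(1 + 9)) = -720/(-80) = 9
Hence T_9(x) = 256 x^9 - 576 x^7 + 432 x^5 - 120 x^3 + 9 x.

T_9(x); series = 256 x^9 - 576 x^7 + 432 x^5 - 120 x^3 + 9 x


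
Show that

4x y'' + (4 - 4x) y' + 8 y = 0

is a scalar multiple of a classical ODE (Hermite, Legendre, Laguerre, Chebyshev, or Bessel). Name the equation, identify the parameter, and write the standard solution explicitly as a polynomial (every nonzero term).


All three coefficients share the factor 4; dividing through by 4 gives  x y'' + (1 - x) y' + 2 y = 0.
This matches the Laguerre equation x y'' + (1 - x) y' + n y = 0 with n = 2; the polynomial solution is L_2(x).
With y = sum_k a_k x^k, matching x^k gives (k+1)k a_{k+1} + (k+1) a_{k+1} - k a_k + n a_k = 0, i.e. (k+1)^2 a_{k+1} = (k - n) a_k = (k - 2) a_k. The right side vanishes at k = 2, so the series terminates at degree 2.
Standard normalization L_n(0) = 1 gives a_0 = 1. Work upward with a_{k+1} = (k - 2) a_k / (k+1)^2:
  a_1 = (0 - 2)(1) / 1^2 = -2/1 = -2
  a_2 = (1 - 2)(-2) / 2^2 = 2/4 = 1/2
Hence L_2(x) = x^2/2 - 2 x + 1.

L_2(x); series = x^2/2 - 2 x + 1


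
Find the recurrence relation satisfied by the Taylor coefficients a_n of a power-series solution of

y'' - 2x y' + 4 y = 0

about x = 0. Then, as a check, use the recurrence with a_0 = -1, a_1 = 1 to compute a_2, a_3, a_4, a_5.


Substitute y = sum_n a_n x^n.
y''(x) has coefficient (n+2)(n+1) a_{n+2} at x^n;
-2 x y'(x) has coefficient -2 n a_n at x^n (shift);
4 y(x) has coefficient 4 a_n at x^n.
Matching x^n: (n+2)(n+1) a_{n+2} + (-2n + 4) a_n = 0.
Thus a_{n+2} = (2n - 4) / ((n+1)(n+2)) * a_n.

Check with a_0 = -1, a_1 = 1 (apply the recurrence for n = 0, 1, 2, 3): a_0 = -1, a_1 = 1, a_2 = 2, a_3 = -1/3, a_4 = 0, a_5 = -1/30.

a_(n+2) = (2n - 4) / ((n+1)(n+2)) * a_n; check: a_0 = -1, a_1 = 1, a_2 = 2, a_3 = -1/3, a_4 = 0, a_5 = -1/30


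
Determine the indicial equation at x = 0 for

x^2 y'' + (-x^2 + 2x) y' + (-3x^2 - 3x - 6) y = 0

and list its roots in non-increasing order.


Divide by x^2 to reach normal form y'' + P_1(x) y' + P_2(x) y = 0 with P_1(x) = -1 + 2/x and P_2(x) = -3 - 3/x - 6/x^2.
x = 0 is a singular point because the y'-coefficient -1 + 2/x has a pole at x = 0 and the y-coefficient -3 - 3/x - 6/x^2 has a pole at x = 0.
It is a regular singular point because x P_1(x) = p(x) = 2 - x and x^2 P_2(x) = q(x) = -3x^2 - 3x - 6 are polynomials, hence analytic at x = 0.
p(0) = 2,  q(0) = -6.
Indicial equation: r(r-1) + p(0) r + q(0) = 0, i.e. r^2 + (p(0) - 1) r + q(0) = 0, i.e. r^2 + 1 r - 6 = 0.
Discriminant: (1)^2 - 4(-6) = 25, so r = (-1 ± 5)/2.
Solving: r_1 = 2, r_2 = -3.

indicial: r^2 + 1 r - 6 = 0; roots r_1 = 2, r_2 = -3


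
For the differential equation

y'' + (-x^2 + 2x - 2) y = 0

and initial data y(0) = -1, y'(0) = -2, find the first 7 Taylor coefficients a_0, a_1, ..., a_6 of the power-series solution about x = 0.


Ansatz: y(x) = sum_{n>=0} a_n x^n, so y'(x) = sum_{n>=1} n a_n x^(n-1) and y''(x) = sum_{n>=2} n(n-1) a_n x^(n-2).
Substitute into P(x) y'' + Q(x) y' + R(x) y = 0 with P(x) = 1, Q(x) = 0, R(x) = -x^2 + 2x - 2, and match powers of x.
Initial conditions: a_0 = -1, a_1 = -2.
Setting the coefficient of each power of x to zero and solving order by order (substituting the coefficients already found):
  x^0: 2 a_2 - 2 a_0 = 0  ->  2 a_2 = 2 a_0 = -2  ->  a_2 = -1
  x^1: 6 a_3 - 2 a_1 + 2 a_0 = 0  ->  6 a_3 = 2 a_1 - 2 a_0 = -2  ->  a_3 = -1/3
  x^2: 12 a_4 - 2 a_2 + 2 a_1 - a_0 = 0  ->  12 a_4 = 2 a_2 - 2 a_1 + a_0 = 1  ->  a_4 = 1/12
  x^3: 20 a_5 - 2 a_3 + 2 a_2 - a_1 = 0  ->  20 a_5 = 2 a_3 - 2 a_2 + a_1 = -2/3  ->  a_5 = -1/30
  x^4: 30 a_6 - 2 a_4 + 2 a_3 - a_2 = 0  ->  30 a_6 = 2 a_4 - 2 a_3 + a_2 = -1/6  ->  a_6 = -1/180
Truncated series: y(x) = -1 - 2 x - x^2 - (1/3) x^3 + (1/12) x^4 - (1/30) x^5 - (1/180) x^6 + O(x^7).

a_0 = -1; a_1 = -2; a_2 = -1; a_3 = -1/3; a_4 = 1/12; a_5 = -1/30; a_6 = -1/180


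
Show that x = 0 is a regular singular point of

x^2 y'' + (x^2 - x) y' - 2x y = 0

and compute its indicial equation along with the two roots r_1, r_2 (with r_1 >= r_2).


Divide by x^2 to reach normal form y'' + P_1(x) y' + P_2(x) y = 0 with P_1(x) = 1 - 1/x and P_2(x) = -2/x.
x = 0 is a singular point because the y'-coefficient 1 - 1/x has a pole at x = 0 and the y-coefficient -2/x has a pole at x = 0.
It is a regular singular point because x P_1(x) = p(x) = x - 1 and x^2 P_2(x) = q(x) = -2x are polynomials, hence analytic at x = 0.
p(0) = -1,  q(0) = 0.
Indicial equation: r(r-1) + p(0) r + q(0) = 0, i.e. r^2 + (p(0) - 1) r + q(0) = 0, i.e. r^2 - 2 r = 0.
Discriminant: (-2)^2 - 4(0) = 4, so r = (2 ± 2)/2.
Solving: r_1 = 2, r_2 = 0.

indicial: r^2 - 2 r = 0; roots r_1 = 2, r_2 = 0


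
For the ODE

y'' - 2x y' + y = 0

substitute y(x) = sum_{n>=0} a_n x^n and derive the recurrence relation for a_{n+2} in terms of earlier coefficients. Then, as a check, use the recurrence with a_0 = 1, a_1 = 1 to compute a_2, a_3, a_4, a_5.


Substitute y = sum_n a_n x^n.
y''(x) has coefficient (n+2)(n+1) a_{n+2} at x^n;
-2 x y'(x) has coefficient -2 n a_n at x^n (shift);
y(x) has coefficient 1 a_n at x^n.
Matching x^n: (n+2)(n+1) a_{n+2} + (-2n + 1) a_n = 0.
Thus a_{n+2} = (2n - 1) / ((n+1)(n+2)) * a_n.

Check with a_0 = 1, a_1 = 1 (apply the recurrence for n = 0, 1, 2, 3): a_0 = 1, a_1 = 1, a_2 = -1/2, a_3 = 1/6, a_4 = -1/8, a_5 = 1/24.

a_(n+2) = (2n - 1) / ((n+1)(n+2)) * a_n; check: a_0 = 1, a_1 = 1, a_2 = -1/2, a_3 = 1/6, a_4 = -1/8, a_5 = 1/24


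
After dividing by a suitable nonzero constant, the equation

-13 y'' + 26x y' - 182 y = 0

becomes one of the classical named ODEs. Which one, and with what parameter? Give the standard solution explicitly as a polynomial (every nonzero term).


All three coefficients share the factor -13; dividing through by -13 gives  y'' - 2x y' + 14 y = 0.
This matches the Hermite equation y'' - 2x y' + 2n y = 0 with 2n = 14, so n = 7; the polynomial solution is H_7(x).
With y = sum_k a_k x^k, matching x^k gives (k+2)(k+1) a_{k+2} = 2(k - n) a_k = 2(k - 7) a_k. The right side vanishes at k = 7, so the series with the parity of 7 terminates at degree 7.
Standard normalization: leading coefficient of H_n is 2^n, so a_7 = 2^7 = 128. Work downward with a_k = (k+1)(k+2) a_{k+2} / (2(k - n)):
  a_5 = (6)(7)(128) / (2(5 - 7)) = 5376/(-4) = -1344
  a_3 = (4)(5)(-1344) / (2(3 - 7)) = -26880/(-8) = 3360
  a_1 = (2)(3)(3360) / (2(1 - 7)) = 20160/(-12) = -1680
Hence H_7(x) = 128 x^7 - 1344 x^5 + 3360 x^3 - 1680 x.

H_7(x); series = 128 x^7 - 1344 x^5 + 3360 x^3 - 1680 x


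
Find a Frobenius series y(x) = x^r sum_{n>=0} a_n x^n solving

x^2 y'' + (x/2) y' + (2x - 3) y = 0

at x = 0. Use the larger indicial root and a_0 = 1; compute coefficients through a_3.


Write in Frobenius form y'' + (p(x)/x) y' + (q(x)/x^2) y = 0:
  p(x) = 1/2,  q(x) = 2x - 3.
Indicial equation: r(r-1) + (1/2) r + (-3) = 0 -> roots r_1 = 2, r_2 = -3/2.
Take r = r_1 = 2. Let y(x) = x^r sum_{n>=0} a_n x^n with a_0 = 1.
Substitute y = x^r sum a_n x^n and match x^{r+n}. The recurrence is
  D(n) a_n + 2 a_{n-1} = 0,  where D(n) = (r+n)(r+n-1) + (1/2)(r+n) + (-3).
  a_n = -2 / D(n) * a_{n-1}.
Since the indicial polynomial factors as (r - r_1)(r - r_2), D(n) = (r_1 + n - r_1)(r_1 + n - r_2) = n(n + 7/2).
Evaluating step by step (a_0 = 1):
  n = 1: D(1) = 1(1 + 7/2) = 9/2; numerator = -2(1) = -2; a_1 = (-2)/(9/2) = -4/9
  n = 2: D(2) = 2(2 + 7/2) = 11; numerator = -2(-4/9) = 8/9; a_2 = (8/9)/(11) = 8/99
  n = 3: D(3) = 3(3 + 7/2) = 39/2; numerator = -2(8/99) = -16/99; a_3 = (-16/99)/(39/2) = -32/3861

r = 2; a_0 = 1; a_1 = -4/9; a_2 = 8/99; a_3 = -32/3861


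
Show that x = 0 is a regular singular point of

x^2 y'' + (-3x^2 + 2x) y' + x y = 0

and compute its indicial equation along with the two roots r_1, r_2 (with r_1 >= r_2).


Divide by x^2 to reach normal form y'' + P_1(x) y' + P_2(x) y = 0 with P_1(x) = -3 + 2/x and P_2(x) = 1/x.
x = 0 is a singular point because the y'-coefficient -3 + 2/x has a pole at x = 0 and the y-coefficient 1/x has a pole at x = 0.
It is a regular singular point because x P_1(x) = p(x) = 2 - 3x and x^2 P_2(x) = q(x) = x are polynomials, hence analytic at x = 0.
p(0) = 2,  q(0) = 0.
Indicial equation: r(r-1) + p(0) r + q(0) = 0, i.e. r^2 + (p(0) - 1) r + q(0) = 0, i.e. r^2 + 1 r = 0.
Discriminant: (1)^2 - 4(0) = 1, so r = (-1 ± 1)/2.
Solving: r_1 = 0, r_2 = -1.

indicial: r^2 + 1 r = 0; roots r_1 = 0, r_2 = -1


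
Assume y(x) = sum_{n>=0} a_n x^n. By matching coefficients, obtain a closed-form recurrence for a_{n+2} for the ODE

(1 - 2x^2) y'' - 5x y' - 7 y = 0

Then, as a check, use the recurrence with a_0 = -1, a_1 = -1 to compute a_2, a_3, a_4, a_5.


Substitute y = sum_n a_n x^n.
(1 - 2 x^2) y'' contributes (n+2)(n+1) a_{n+2} - 2 n(n-1) a_n at x^n.
-5 x y'(x) contributes -5 n a_n at x^n.
-7 y(x) contributes -7 a_n at x^n.
Matching x^n: (n+2)(n+1) a_{n+2} + (-2 n(n-1) - 5 n - 7) a_n = 0.
Thus a_{n+2} = (2 n(n-1) + 5 n + 7) / ((n+1)(n+2)) * a_n.

Check with a_0 = -1, a_1 = -1 (apply the recurrence for n = 0, 1, 2, 3): a_0 = -1, a_1 = -1, a_2 = -7/2, a_3 = -2, a_4 = -49/8, a_5 = -17/5.

a_(n+2) = (2 n(n-1) + 5 n + 7) / ((n+1)(n+2)) * a_n; check: a_0 = -1, a_1 = -1, a_2 = -7/2, a_3 = -2, a_4 = -49/8, a_5 = -17/5


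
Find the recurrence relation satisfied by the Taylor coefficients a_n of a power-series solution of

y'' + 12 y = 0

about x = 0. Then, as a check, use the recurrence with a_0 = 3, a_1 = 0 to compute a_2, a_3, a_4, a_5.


Substitute y = sum_n a_n x^n into y'' + (const) y = 0.
y''(x) = sum_{n>=0} (n+2)(n+1) a_{n+2} x^n.
The ODE becomes sum_n [(n+2)(n+1) a_{n+2} + 12 a_n] x^n = 0.
Setting each coefficient to zero gives the recurrence:
  (n+2)(n+1) a_{n+2} + 12 a_n = 0,
  a_{n+2} = -12 / ((n+1)(n+2)) a_n.

Check with a_0 = 3, a_1 = 0 (apply the recurrence for n = 0, 1, 2, 3): a_0 = 3, a_1 = 0, a_2 = -18, a_3 = 0, a_4 = 18, a_5 = 0.

a_{n+2} = -12/((n+1)(n+2)) * a_n; check: a_0 = 3, a_1 = 0, a_2 = -18, a_3 = 0, a_4 = 18, a_5 = 0


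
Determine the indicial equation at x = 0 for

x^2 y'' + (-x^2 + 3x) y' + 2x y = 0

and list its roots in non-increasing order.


Divide by x^2 to reach normal form y'' + P_1(x) y' + P_2(x) y = 0 with P_1(x) = -1 + 3/x and P_2(x) = 2/x.
x = 0 is a singular point because the y'-coefficient -1 + 3/x has a pole at x = 0 and the y-coefficient 2/x has a pole at x = 0.
It is a regular singular point because x P_1(x) = p(x) = 3 - x and x^2 P_2(x) = q(x) = 2x are polynomials, hence analytic at x = 0.
p(0) = 3,  q(0) = 0.
Indicial equation: r(r-1) + p(0) r + q(0) = 0, i.e. r^2 + (p(0) - 1) r + q(0) = 0, i.e. r^2 + 2 r = 0.
Discriminant: (2)^2 - 4(0) = 4, so r = (-2 ± 2)/2.
Solving: r_1 = 0, r_2 = -2.

indicial: r^2 + 2 r = 0; roots r_1 = 0, r_2 = -2


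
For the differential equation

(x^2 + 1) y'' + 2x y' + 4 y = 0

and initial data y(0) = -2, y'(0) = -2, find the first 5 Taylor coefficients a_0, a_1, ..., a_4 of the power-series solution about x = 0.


Ansatz: y(x) = sum_{n>=0} a_n x^n, so y'(x) = sum_{n>=1} n a_n x^(n-1) and y''(x) = sum_{n>=2} n(n-1) a_n x^(n-2).
Substitute into P(x) y'' + Q(x) y' + R(x) y = 0 with P(x) = x^2 + 1, Q(x) = 2x, R(x) = 4, and match powers of x.
Initial conditions: a_0 = -2, a_1 = -2.
Setting the coefficient of each power of x to zero and solving order by order (substituting the coefficients already found):
  x^0: 2 a_2 + 4 a_0 = 0  ->  2 a_2 = -4 a_0 = 8  ->  a_2 = 4
  x^1: 6 a_3 + 6 a_1 = 0  ->  6 a_3 = -6 a_1 = 12  ->  a_3 = 2
  x^2: 12 a_4 + 10 a_2 = 0  ->  12 a_4 = -10 a_2 = -40  ->  a_4 = -10/3
Truncated series: y(x) = -2 - 2 x + 4 x^2 + 2 x^3 - (10/3) x^4 + O(x^5).

a_0 = -2; a_1 = -2; a_2 = 4; a_3 = 2; a_4 = -10/3


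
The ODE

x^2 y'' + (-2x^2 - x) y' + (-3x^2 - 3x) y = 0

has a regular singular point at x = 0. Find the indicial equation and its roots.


Divide by x^2 to reach normal form y'' + P_1(x) y' + P_2(x) y = 0 with P_1(x) = -2 - 1/x and P_2(x) = -3 - 3/x.
x = 0 is a singular point because the y'-coefficient -2 - 1/x has a pole at x = 0 and the y-coefficient -3 - 3/x has a pole at x = 0.
It is a regular singular point because x P_1(x) = p(x) = -2x - 1 and x^2 P_2(x) = q(x) = -3x^2 - 3x are polynomials, hence analytic at x = 0.
p(0) = -1,  q(0) = 0.
Indicial equation: r(r-1) + p(0) r + q(0) = 0, i.e. r^2 + (p(0) - 1) r + q(0) = 0, i.e. r^2 - 2 r = 0.
Discriminant: (-2)^2 - 4(0) = 4, so r = (2 ± 2)/2.
Solving: r_1 = 2, r_2 = 0.

indicial: r^2 - 2 r = 0; roots r_1 = 2, r_2 = 0


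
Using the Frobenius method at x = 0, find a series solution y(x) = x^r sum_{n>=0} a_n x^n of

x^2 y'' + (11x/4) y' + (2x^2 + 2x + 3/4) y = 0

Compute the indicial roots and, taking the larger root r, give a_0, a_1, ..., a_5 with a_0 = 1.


Write in Frobenius form y'' + (p(x)/x) y' + (q(x)/x^2) y = 0:
  p(x) = 11/4,  q(x) = 2x^2 + 2x + 3/4.
Indicial equation: r(r-1) + (11/4) r + (3/4) = 0 -> roots r_1 = -3/4, r_2 = -1.
Take r = r_1 = -3/4. Let y(x) = x^r sum_{n>=0} a_n x^n with a_0 = 1.
Substitute y = x^r sum a_n x^n and match x^{r+n}. The recurrence is
  D(n) a_n + 2 a_{n-1} + 2 a_{n-2} = 0,  where D(n) = (r+n)(r+n-1) + (11/4)(r+n) + (3/4).
  a_n = [-2 a_{n-1} - 2 a_{n-2}] / D(n).
Since the indicial polynomial factors as (r - r_1)(r - r_2), D(n) = (r_1 + n - r_1)(r_1 + n - r_2) = n(n + 1/4).
Evaluating step by step (a_0 = 1):
  n = 1: D(1) = 1(1 + 1/4) = 5/4; numerator = -2(1) = -2; a_1 = (-2)/(5/4) = -8/5
  n = 2: D(2) = 2(2 + 1/4) = 9/2; numerator = -2(-8/5) - 2(1) = 6/5; a_2 = (6/5)/(9/2) = 4/15
  n = 3: D(3) = 3(3 + 1/4) = 39/4; numerator = -2(4/15) - 2(-8/5) = 8/3; a_3 = (8/3)/(39/4) = 32/117
  n = 4: D(4) = 4(4 + 1/4) = 17; numerator = -2(32/117) - 2(4/15) = -632/585; a_4 = (-632/585)/(17) = -632/9945
  n = 5: D(5) = 5(5 + 1/4) = 105/4; numerator = -2(-632/9945) - 2(32/117) = -464/1105; a_5 = (-464/1105)/(105/4) = -1856/116025

r = -3/4; a_0 = 1; a_1 = -8/5; a_2 = 4/15; a_3 = 32/117; a_4 = -632/9945; a_5 = -1856/116025


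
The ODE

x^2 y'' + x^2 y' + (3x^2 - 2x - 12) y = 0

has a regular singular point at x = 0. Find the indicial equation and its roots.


Divide by x^2 to reach normal form y'' + P_1(x) y' + P_2(x) y = 0 with P_1(x) = 1 and P_2(x) = 3 - 2/x - 12/x^2.
x = 0 is a singular point because the y-coefficient 3 - 2/x - 12/x^2 has a pole at x = 0.
It is a regular singular point because x P_1(x) = p(x) = x and x^2 P_2(x) = q(x) = 3x^2 - 2x - 12 are polynomials, hence analytic at x = 0.
p(0) = 0,  q(0) = -12.
Indicial equation: r(r-1) + p(0) r + q(0) = 0, i.e. r^2 + (p(0) - 1) r + q(0) = 0, i.e. r^2 - 1 r - 12 = 0.
Discriminant: (-1)^2 - 4(-12) = 49, so r = (1 ± 7)/2.
Solving: r_1 = 4, r_2 = -3.

indicial: r^2 - 1 r - 12 = 0; roots r_1 = 4, r_2 = -3


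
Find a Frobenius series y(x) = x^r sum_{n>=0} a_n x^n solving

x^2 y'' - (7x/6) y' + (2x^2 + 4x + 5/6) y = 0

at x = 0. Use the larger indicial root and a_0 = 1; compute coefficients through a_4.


Write in Frobenius form y'' + (p(x)/x) y' + (q(x)/x^2) y = 0:
  p(x) = -7/6,  q(x) = 2x^2 + 4x + 5/6.
Indicial equation: r(r-1) + (-7/6) r + (5/6) = 0 -> roots r_1 = 5/3, r_2 = 1/2.
Take r = r_1 = 5/3. Let y(x) = x^r sum_{n>=0} a_n x^n with a_0 = 1.
Substitute y = x^r sum a_n x^n and match x^{r+n}. The recurrence is
  D(n) a_n + 4 a_{n-1} + 2 a_{n-2} = 0,  where D(n) = (r+n)(r+n-1) + (-7/6)(r+n) + (5/6).
  a_n = [-4 a_{n-1} - 2 a_{n-2}] / D(n).
Since the indicial polynomial factors as (r - r_1)(r - r_2), D(n) = (r_1 + n - r_1)(r_1 + n - r_2) = n(n + 7/6).
Evaluating step by step (a_0 = 1):
  n = 1: D(1) = 1(1 + 7/6) = 13/6; numerator = -4(1) = -4; a_1 = (-4)/(13/6) = -24/13
  n = 2: D(2) = 2(2 + 7/6) = 19/3; numerator = -4(-24/13) - 2(1) = 70/13; a_2 = (70/13)/(19/3) = 210/247
  n = 3: D(3) = 3(3 + 7/6) = 25/2; numerator = -4(210/247) - 2(-24/13) = 72/247; a_3 = (72/247)/(25/2) = 144/6175
  n = 4: D(4) = 4(4 + 7/6) = 62/3; numerator = -4(144/6175) - 2(210/247) = -852/475; a_4 = (-852/475)/(62/3) = -1278/14725

r = 5/3; a_0 = 1; a_1 = -24/13; a_2 = 210/247; a_3 = 144/6175; a_4 = -1278/14725


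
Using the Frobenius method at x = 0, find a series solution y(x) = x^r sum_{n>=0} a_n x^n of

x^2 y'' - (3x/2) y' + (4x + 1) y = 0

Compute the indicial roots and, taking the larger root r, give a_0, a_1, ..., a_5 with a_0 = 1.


Write in Frobenius form y'' + (p(x)/x) y' + (q(x)/x^2) y = 0:
  p(x) = -3/2,  q(x) = 4x + 1.
Indicial equation: r(r-1) + (-3/2) r + (1) = 0 -> roots r_1 = 2, r_2 = 1/2.
Take r = r_1 = 2. Let y(x) = x^r sum_{n>=0} a_n x^n with a_0 = 1.
Substitute y = x^r sum a_n x^n and match x^{r+n}. The recurrence is
  D(n) a_n + 4 a_{n-1} = 0,  where D(n) = (r+n)(r+n-1) + (-3/2)(r+n) + (1).
  a_n = -4 / D(n) * a_{n-1}.
Since the indicial polynomial factors as (r - r_1)(r - r_2), D(n) = (r_1 + n - r_1)(r_1 + n - r_2) = n(n + 3/2).
Evaluating step by step (a_0 = 1):
  n = 1: D(1) = 1(1 + 3/2) = 5/2; numerator = -4(1) = -4; a_1 = (-4)/(5/2) = -8/5
  n = 2: D(2) = 2(2 + 3/2) = 7; numerator = -4(-8/5) = 32/5; a_2 = (32/5)/(7) = 32/35
  n = 3: D(3) = 3(3 + 3/2) = 27/2; numerator = -4(32/35) = -128/35; a_3 = (-128/35)/(27/2) = -256/945
  n = 4: D(4) = 4(4 + 3/2) = 22; numerator = -4(-256/945) = 1024/945; a_4 = (1024/945)/(22) = 512/10395
  n = 5: D(5) = 5(5 + 3/2) = 65/2; numerator = -4(512/10395) = -2048/10395; a_5 = (-2048/10395)/(65/2) = -4096/675675

r = 2; a_0 = 1; a_1 = -8/5; a_2 = 32/35; a_3 = -256/945; a_4 = 512/10395; a_5 = -4096/675675


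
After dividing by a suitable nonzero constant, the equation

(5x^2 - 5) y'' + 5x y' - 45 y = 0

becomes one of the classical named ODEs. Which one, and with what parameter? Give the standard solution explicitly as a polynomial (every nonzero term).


All three coefficients share the factor -5; dividing through by -5 gives  (1 - x^2) y'' - x y' + 9 y = 0.
This matches the Chebyshev equation (1 - x^2) y'' - x y' + n^2 y = 0 (note the -x y' term, not -2x y') with n^2 = 9, so n = 3; the polynomial solution is T_3(x).
With y = sum_k a_k x^k, matching x^k gives (k+2)(k+1) a_{k+2} = (k^2 - n^2) a_k = (k - 3)(k + 3) a_k. The right side vanishes at k = 3, so the series with the parity of 3 terminates at degree 3.
Standard normalization: leading coefficient of T_n is 2^(n-1), so a_3 = 2^2 = 4. Work downward with a_k = (k+1)(k+2) a_{k+2} / ((k - 3)(k + 3)):
  a_1 = (2)(3)(4) / ((1 - 3)(1 + 3)) = 24/(-8) = -3
Hence T_3(x) = 4 x^3 - 3 x.

T_3(x); series = 4 x^3 - 3 x


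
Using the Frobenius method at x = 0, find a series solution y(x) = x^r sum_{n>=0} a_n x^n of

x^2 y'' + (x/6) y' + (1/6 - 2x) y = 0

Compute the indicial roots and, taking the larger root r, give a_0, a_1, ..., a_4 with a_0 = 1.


Write in Frobenius form y'' + (p(x)/x) y' + (q(x)/x^2) y = 0:
  p(x) = 1/6,  q(x) = 1/6 - 2x.
Indicial equation: r(r-1) + (1/6) r + (1/6) = 0 -> roots r_1 = 1/2, r_2 = 1/3.
Take r = r_1 = 1/2. Let y(x) = x^r sum_{n>=0} a_n x^n with a_0 = 1.
Substitute y = x^r sum a_n x^n and match x^{r+n}. The recurrence is
  D(n) a_n - 2 a_{n-1} = 0,  where D(n) = (r+n)(r+n-1) + (1/6)(r+n) + (1/6).
  a_n = 2 / D(n) * a_{n-1}.
Since the indicial polynomial factors as (r - r_1)(r - r_2), D(n) = (r_1 + n - r_1)(r_1 + n - r_2) = n(n + 1/6).
Evaluating step by step (a_0 = 1):
  n = 1: D(1) = 1(1 + 1/6) = 7/6; numerator = 2(1) = 2; a_1 = (2)/(7/6) = 12/7
  n = 2: D(2) = 2(2 + 1/6) = 13/3; numerator = 2(12/7) = 24/7; a_2 = (24/7)/(13/3) = 72/91
  n = 3: D(3) = 3(3 + 1/6) = 19/2; numerator = 2(72/91) = 144/91; a_3 = (144/91)/(19/2) = 288/1729
  n = 4: D(4) = 4(4 + 1/6) = 50/3; numerator = 2(288/1729) = 576/1729; a_4 = (576/1729)/(50/3) = 864/43225

r = 1/2; a_0 = 1; a_1 = 12/7; a_2 = 72/91; a_3 = 288/1729; a_4 = 864/43225


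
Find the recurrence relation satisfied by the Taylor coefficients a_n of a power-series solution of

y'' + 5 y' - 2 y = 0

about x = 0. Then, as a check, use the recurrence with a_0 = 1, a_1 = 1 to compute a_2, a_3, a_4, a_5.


Substitute y = sum_n a_n x^n.
y''(x) has coefficient (n+2)(n+1) a_{n+2} at x^n;
5 y'(x) has coefficient 5 (n+1) a_{n+1} at x^n;
-2 y(x) has coefficient -2 a_n at x^n.
Matching x^n: (n+2)(n+1) a_{n+2} + 5 (n+1) a_{n+1} - 2 a_n = 0.
Thus a_{n+2} = [-5 (n+1) a_{n+1} + 2 a_n] / ((n+1)(n+2)).

Check with a_0 = 1, a_1 = 1 (apply the recurrence for n = 0, 1, 2, 3): a_0 = 1, a_1 = 1, a_2 = -3/2, a_3 = 17/6, a_4 = -91/24, a_5 = 163/40.

a_(n+2) = [-5 (n+1) a_(n+1) + 2 a_n] / ((n+1)(n+2)); check: a_0 = 1, a_1 = 1, a_2 = -3/2, a_3 = 17/6, a_4 = -91/24, a_5 = 163/40


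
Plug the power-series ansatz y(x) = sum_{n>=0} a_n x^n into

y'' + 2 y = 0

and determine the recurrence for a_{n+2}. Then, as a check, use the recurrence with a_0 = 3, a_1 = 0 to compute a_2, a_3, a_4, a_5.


Substitute y = sum_n a_n x^n into y'' + (const) y = 0.
y''(x) = sum_{n>=0} (n+2)(n+1) a_{n+2} x^n.
The ODE becomes sum_n [(n+2)(n+1) a_{n+2} + 2 a_n] x^n = 0.
Setting each coefficient to zero gives the recurrence:
  (n+2)(n+1) a_{n+2} + 2 a_n = 0,
  a_{n+2} = -2 / ((n+1)(n+2)) a_n.

Check with a_0 = 3, a_1 = 0 (apply the recurrence for n = 0, 1, 2, 3): a_0 = 3, a_1 = 0, a_2 = -3, a_3 = 0, a_4 = 1/2, a_5 = 0.

a_{n+2} = -2/((n+1)(n+2)) * a_n; check: a_0 = 3, a_1 = 0, a_2 = -3, a_3 = 0, a_4 = 1/2, a_5 = 0


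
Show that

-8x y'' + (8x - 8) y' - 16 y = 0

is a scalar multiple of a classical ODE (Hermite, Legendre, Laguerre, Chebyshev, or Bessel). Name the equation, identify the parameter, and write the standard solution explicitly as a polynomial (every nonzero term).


All three coefficients share the factor -8; dividing through by -8 gives  x y'' + (1 - x) y' + 2 y = 0.
This matches the Laguerre equation x y'' + (1 - x) y' + n y = 0 with n = 2; the polynomial solution is L_2(x).
With y = sum_k a_k x^k, matching x^k gives (k+1)k a_{k+1} + (k+1) a_{k+1} - k a_k + n a_k = 0, i.e. (k+1)^2 a_{k+1} = (k - n) a_k = (k - 2) a_k. The right side vanishes at k = 2, so the series terminates at degree 2.
Standard normalization L_n(0) = 1 gives a_0 = 1. Work upward with a_{k+1} = (k - 2) a_k / (k+1)^2:
  a_1 = (0 - 2)(1) / 1^2 = -2/1 = -2
  a_2 = (1 - 2)(-2) / 2^2 = 2/4 = 1/2
Hence L_2(x) = x^2/2 - 2 x + 1.

L_2(x); series = x^2/2 - 2 x + 1


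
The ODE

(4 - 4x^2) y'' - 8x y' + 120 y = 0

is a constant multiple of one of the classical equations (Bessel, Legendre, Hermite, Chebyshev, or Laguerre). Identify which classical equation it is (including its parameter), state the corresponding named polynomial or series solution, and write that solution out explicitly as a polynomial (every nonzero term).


All three coefficients share the factor 4; dividing through by 4 gives  (1 - x^2) y'' - 2x y' + 30 y = 0.
This matches the Legendre equation (1 - x^2) y'' - 2x y' + n(n+1) y = 0 (note the -2x y' term) with n(n+1) = 30, so n = 5; the polynomial solution is P_5(x).
With y = sum_k a_k x^k, matching x^k gives (k+2)(k+1) a_{k+2} = [k(k+1) - n(n+1)] a_k = (k - 5)(k + 6) a_k. The right side vanishes at k = 5, so the series with the parity of 5 terminates at degree 5.
Standard normalization (P_n(1) = 1): leading coefficient (2n)!/(2^n (n!)^2) = 3628800/(32*14400) = 63/8, so a_5 = 63/8. Work downward with a_k = (k+1)(k+2) a_{k+2} / ((k - 5)(k + 6)):
  a_3 = (4)(5)(63/8) / ((3 - 5)(3 + 6)) = (315/2)/(-18) = -35/4
  a_1 = (2)(3)(-35/4) / ((1 - 5)(1 + 6)) = (-105/2)/(-28) = 15/8
Hence P_5(x) = 63 x^5/8 - 35 x^3/4 + 15 x/8.

P_5(x); series = 63 x^5/8 - 35 x^3/4 + 15 x/8


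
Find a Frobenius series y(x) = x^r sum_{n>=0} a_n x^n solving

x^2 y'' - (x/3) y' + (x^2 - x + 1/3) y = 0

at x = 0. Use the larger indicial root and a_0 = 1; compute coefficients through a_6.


Write in Frobenius form y'' + (p(x)/x) y' + (q(x)/x^2) y = 0:
  p(x) = -1/3,  q(x) = x^2 - x + 1/3.
Indicial equation: r(r-1) + (-1/3) r + (1/3) = 0 -> roots r_1 = 1, r_2 = 1/3.
Take r = r_1 = 1. Let y(x) = x^r sum_{n>=0} a_n x^n with a_0 = 1.
Substitute y = x^r sum a_n x^n and match x^{r+n}. The recurrence is
  D(n) a_n - 1 a_{n-1} + 1 a_{n-2} = 0,  where D(n) = (r+n)(r+n-1) + (-1/3)(r+n) + (1/3).
  a_n = [1 a_{n-1} - 1 a_{n-2}] / D(n).
Since the indicial polynomial factors as (r - r_1)(r - r_2), D(n) = (r_1 + n - r_1)(r_1 + n - r_2) = n(n + 2/3).
Evaluating step by step (a_0 = 1):
  n = 1: D(1) = 1(1 + 2/3) = 5/3; numerator = 1(1) = 1; a_1 = (1)/(5/3) = 3/5
  n = 2: D(2) = 2(2 + 2/3) = 16/3; numerator = 1(3/5) - 1(1) = -2/5; a_2 = (-2/5)/(16/3) = -3/40
  n = 3: D(3) = 3(3 + 2/3) = 11; numerator = 1(-3/40) - 1(3/5) = -27/40; a_3 = (-27/40)/(11) = -27/440
  n = 4: D(4) = 4(4 + 2/3) = 56/3; numerator = 1(-27/440) - 1(-3/40) = 3/220; a_4 = (3/220)/(56/3) = 9/12320
  n = 5: D(5) = 5(5 + 2/3) = 85/3; numerator = 1(9/12320) - 1(-27/440) = 153/2464; a_5 = (153/2464)/(85/3) = 27/12320
  n = 6: D(6) = 6(6 + 2/3) = 40; numerator = 1(27/12320) - 1(9/12320) = 9/6160; a_6 = (9/6160)/(40) = 9/246400

r = 1; a_0 = 1; a_1 = 3/5; a_2 = -3/40; a_3 = -27/440; a_4 = 9/12320; a_5 = 27/12320; a_6 = 9/246400


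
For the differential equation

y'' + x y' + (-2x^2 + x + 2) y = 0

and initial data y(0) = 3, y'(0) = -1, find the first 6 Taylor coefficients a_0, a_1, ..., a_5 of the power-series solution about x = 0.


Ansatz: y(x) = sum_{n>=0} a_n x^n, so y'(x) = sum_{n>=1} n a_n x^(n-1) and y''(x) = sum_{n>=2} n(n-1) a_n x^(n-2).
Substitute into P(x) y'' + Q(x) y' + R(x) y = 0 with P(x) = 1, Q(x) = x, R(x) = -2x^2 + x + 2, and match powers of x.
Initial conditions: a_0 = 3, a_1 = -1.
Setting the coefficient of each power of x to zero and solving order by order (substituting the coefficients already found):
  x^0: 2 a_2 + 2 a_0 = 0  ->  2 a_2 = -2 a_0 = -6  ->  a_2 = -3
  x^1: 6 a_3 + 3 a_1 + a_0 = 0  ->  6 a_3 = -3 a_1 - a_0 = 0  ->  a_3 = 0
  x^2: 12 a_4 + 4 a_2 + a_1 - 2 a_0 = 0  ->  12 a_4 = -4 a_2 - a_1 + 2 a_0 = 19  ->  a_4 = 19/12
  x^3: 20 a_5 + 5 a_3 + a_2 - 2 a_1 = 0  ->  20 a_5 = -5 a_3 - a_2 + 2 a_1 = 1  ->  a_5 = 1/20
Truncated series: y(x) = 3 - x - 3 x^2 + (19/12) x^4 + (1/20) x^5 + O(x^6).

a_0 = 3; a_1 = -1; a_2 = -3; a_3 = 0; a_4 = 19/12; a_5 = 1/20


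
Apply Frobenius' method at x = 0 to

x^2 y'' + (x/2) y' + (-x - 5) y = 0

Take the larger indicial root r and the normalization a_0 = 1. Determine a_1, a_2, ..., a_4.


Write in Frobenius form y'' + (p(x)/x) y' + (q(x)/x^2) y = 0:
  p(x) = 1/2,  q(x) = -x - 5.
Indicial equation: r(r-1) + (1/2) r + (-5) = 0 -> roots r_1 = 5/2, r_2 = -2.
Take r = r_1 = 5/2. Let y(x) = x^r sum_{n>=0} a_n x^n with a_0 = 1.
Substitute y = x^r sum a_n x^n and match x^{r+n}. The recurrence is
  D(n) a_n - 1 a_{n-1} = 0,  where D(n) = (r+n)(r+n-1) + (1/2)(r+n) + (-5).
  a_n = 1 / D(n) * a_{n-1}.
Since the indicial polynomial factors as (r - r_1)(r - r_2), D(n) = (r_1 + n - r_1)(r_1 + n - r_2) = n(n + 9/2).
Evaluating step by step (a_0 = 1):
  n = 1: D(1) = 1(1 + 9/2) = 11/2; numerator = 1(1) = 1; a_1 = (1)/(11/2) = 2/11
  n = 2: D(2) = 2(2 + 9/2) = 13; numerator = 1(2/11) = 2/11; a_2 = (2/11)/(13) = 2/143
  n = 3: D(3) = 3(3 + 9/2) = 45/2; numerator = 1(2/143) = 2/143; a_3 = (2/143)/(45/2) = 4/6435
  n = 4: D(4) = 4(4 + 9/2) = 34; numerator = 1(4/6435) = 4/6435; a_4 = (4/6435)/(34) = 2/109395

r = 5/2; a_0 = 1; a_1 = 2/11; a_2 = 2/143; a_3 = 4/6435; a_4 = 2/109395


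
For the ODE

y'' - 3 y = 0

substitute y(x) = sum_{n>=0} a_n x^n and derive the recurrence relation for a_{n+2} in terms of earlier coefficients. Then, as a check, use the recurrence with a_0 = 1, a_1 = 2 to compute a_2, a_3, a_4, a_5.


Substitute y = sum_n a_n x^n into y'' + (const) y = 0.
y''(x) = sum_{n>=0} (n+2)(n+1) a_{n+2} x^n.
The ODE becomes sum_n [(n+2)(n+1) a_{n+2} - 3 a_n] x^n = 0.
Setting each coefficient to zero gives the recurrence:
  (n+2)(n+1) a_{n+2} - 3 a_n = 0,
  a_{n+2} = 3 / ((n+1)(n+2)) a_n.

Check with a_0 = 1, a_1 = 2 (apply the recurrence for n = 0, 1, 2, 3): a_0 = 1, a_1 = 2, a_2 = 3/2, a_3 = 1, a_4 = 3/8, a_5 = 3/20.

a_{n+2} = 3/((n+1)(n+2)) * a_n; check: a_0 = 1, a_1 = 2, a_2 = 3/2, a_3 = 1, a_4 = 3/8, a_5 = 3/20


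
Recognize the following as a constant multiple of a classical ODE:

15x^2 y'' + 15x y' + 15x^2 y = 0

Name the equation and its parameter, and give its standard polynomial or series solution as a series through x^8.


All three coefficients share the factor 15; dividing through by 15 gives  x^2 y'' + x y' + x^2 y = 0.
This matches the Bessel equation x^2 y'' + x y' + (x^2 - nu^2) y = 0 with nu^2 = 0, so nu = 0; the solution bounded at x = 0 is J_0(x).
Frobenius at x = 0: indicial roots ±nu; for r = nu the recurrence k(k + 2nu) c_k = -c_{k-2} gives the standard series J_nu(x) = sum_{k>=0} (-1)^k / (k! (k+nu)!) (x/2)^(2k+nu). Evaluate the first 5 terms:
  k = 0: (-1)^0 / (0! * 0! * 2^0) x^0 = 1/(1*1*1) x^0 = (1) x^0
  k = 1: (-1)^1 / (1! * 1! * 2^2) x^2 = -1/(1*1*4) x^2 = (-1/4) x^2
  k = 2: (-1)^2 / (2! * 2! * 2^4) x^4 = 1/(2*2*16) x^4 = (1/64) x^4
  k = 3: (-1)^3 / (3! * 3! * 2^6) x^6 = -1/(6*6*64) x^6 = (-1/2304) x^6
  k = 4: (-1)^4 / (4! * 4! * 2^8) x^8 = 1/(24*24*256) x^8 = (1/147456) x^8
Hence J_0(x) = x^8/147456 - x^6/2304 + x^4/64 - x^2/4 + 1 + ....

J_0(x); series = x^8/147456 - x^6/2304 + x^4/64 - x^2/4 + 1


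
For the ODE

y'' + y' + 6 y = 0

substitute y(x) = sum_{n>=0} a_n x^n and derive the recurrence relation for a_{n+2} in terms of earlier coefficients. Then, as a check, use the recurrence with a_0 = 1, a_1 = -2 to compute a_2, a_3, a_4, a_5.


Substitute y = sum_n a_n x^n.
y''(x) has coefficient (n+2)(n+1) a_{n+2} at x^n;
y'(x) has coefficient (n+1) a_{n+1} at x^n;
6 y(x) has coefficient 6 a_n at x^n.
Matching x^n: (n+2)(n+1) a_{n+2} + (n+1) a_{n+1} + 6 a_n = 0.
Thus a_{n+2} = [-(n+1) a_{n+1} - 6 a_n] / ((n+1)(n+2)).

Check with a_0 = 1, a_1 = -2 (apply the recurrence for n = 0, 1, 2, 3): a_0 = 1, a_1 = -2, a_2 = -2, a_3 = 8/3, a_4 = 1/3, a_5 = -13/15.

a_(n+2) = [-(n+1) a_(n+1) - 6 a_n] / ((n+1)(n+2)); check: a_0 = 1, a_1 = -2, a_2 = -2, a_3 = 8/3, a_4 = 1/3, a_5 = -13/15


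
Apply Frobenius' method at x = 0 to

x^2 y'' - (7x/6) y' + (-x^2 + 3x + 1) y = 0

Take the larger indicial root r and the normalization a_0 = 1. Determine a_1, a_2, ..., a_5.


Write in Frobenius form y'' + (p(x)/x) y' + (q(x)/x^2) y = 0:
  p(x) = -7/6,  q(x) = -x^2 + 3x + 1.
Indicial equation: r(r-1) + (-7/6) r + (1) = 0 -> roots r_1 = 3/2, r_2 = 2/3.
Take r = r_1 = 3/2. Let y(x) = x^r sum_{n>=0} a_n x^n with a_0 = 1.
Substitute y = x^r sum a_n x^n and match x^{r+n}. The recurrence is
  D(n) a_n + 3 a_{n-1} - 1 a_{n-2} = 0,  where D(n) = (r+n)(r+n-1) + (-7/6)(r+n) + (1).
  a_n = [-3 a_{n-1} + 1 a_{n-2}] / D(n).
Since the indicial polynomial factors as (r - r_1)(r - r_2), D(n) = (r_1 + n - r_1)(r_1 + n - r_2) = n(n + 5/6).
Evaluating step by step (a_0 = 1):
  n = 1: D(1) = 1(1 + 5/6) = 11/6; numerator = -3(1) = -3; a_1 = (-3)/(11/6) = -18/11
  n = 2: D(2) = 2(2 + 5/6) = 17/3; numerator = -3(-18/11) + 1(1) = 65/11; a_2 = (65/11)/(17/3) = 195/187
  n = 3: D(3) = 3(3 + 5/6) = 23/2; numerator = -3(195/187) + 1(-18/11) = -81/17; a_3 = (-81/17)/(23/2) = -162/391
  n = 4: D(4) = 4(4 + 5/6) = 58/3; numerator = -3(-162/391) + 1(195/187) = 9831/4301; a_4 = (9831/4301)/(58/3) = 1017/8602
  n = 5: D(5) = 5(5 + 5/6) = 175/6; numerator = -3(1017/8602) + 1(-162/391) = -6615/8602; a_5 = (-6615/8602)/(175/6) = -567/21505

r = 3/2; a_0 = 1; a_1 = -18/11; a_2 = 195/187; a_3 = -162/391; a_4 = 1017/8602; a_5 = -567/21505


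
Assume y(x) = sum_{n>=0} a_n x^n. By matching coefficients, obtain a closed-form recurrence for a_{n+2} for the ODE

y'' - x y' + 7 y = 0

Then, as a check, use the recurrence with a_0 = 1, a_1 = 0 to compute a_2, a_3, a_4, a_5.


Substitute y = sum_n a_n x^n.
y''(x) has coefficient (n+2)(n+1) a_{n+2} at x^n;
-x y'(x) has coefficient -n a_n at x^n (shift);
7 y(x) has coefficient 7 a_n at x^n.
Matching x^n: (n+2)(n+1) a_{n+2} + (-n + 7) a_n = 0.
Thus a_{n+2} = (n - 7) / ((n+1)(n+2)) * a_n.

Check with a_0 = 1, a_1 = 0 (apply the recurrence for n = 0, 1, 2, 3): a_0 = 1, a_1 = 0, a_2 = -7/2, a_3 = 0, a_4 = 35/24, a_5 = 0.

a_(n+2) = (n - 7) / ((n+1)(n+2)) * a_n; check: a_0 = 1, a_1 = 0, a_2 = -7/2, a_3 = 0, a_4 = 35/24, a_5 = 0


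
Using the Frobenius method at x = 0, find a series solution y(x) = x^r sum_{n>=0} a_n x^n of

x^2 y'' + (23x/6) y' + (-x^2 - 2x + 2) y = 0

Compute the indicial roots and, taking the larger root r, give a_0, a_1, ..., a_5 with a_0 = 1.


Write in Frobenius form y'' + (p(x)/x) y' + (q(x)/x^2) y = 0:
  p(x) = 23/6,  q(x) = -x^2 - 2x + 2.
Indicial equation: r(r-1) + (23/6) r + (2) = 0 -> roots r_1 = -4/3, r_2 = -3/2.
Take r = r_1 = -4/3. Let y(x) = x^r sum_{n>=0} a_n x^n with a_0 = 1.
Substitute y = x^r sum a_n x^n and match x^{r+n}. The recurrence is
  D(n) a_n - 2 a_{n-1} - 1 a_{n-2} = 0,  where D(n) = (r+n)(r+n-1) + (23/6)(r+n) + (2).
  a_n = [2 a_{n-1} + 1 a_{n-2}] / D(n).
Since the indicial polynomial factors as (r - r_1)(r - r_2), D(n) = (r_1 + n - r_1)(r_1 + n - r_2) = n(n + 1/6).
Evaluating step by step (a_0 = 1):
  n = 1: D(1) = 1(1 + 1/6) = 7/6; numerator = 2(1) = 2; a_1 = (2)/(7/6) = 12/7
  n = 2: D(2) = 2(2 + 1/6) = 13/3; numerator = 2(12/7) + 1(1) = 31/7; a_2 = (31/7)/(13/3) = 93/91
  n = 3: D(3) = 3(3 + 1/6) = 19/2; numerator = 2(93/91) + 1(12/7) = 342/91; a_3 = (342/91)/(19/2) = 36/91
  n = 4: D(4) = 4(4 + 1/6) = 50/3; numerator = 2(36/91) + 1(93/91) = 165/91; a_4 = (165/91)/(50/3) = 99/910
  n = 5: D(5) = 5(5 + 1/6) = 155/6; numerator = 2(99/910) + 1(36/91) = 279/455; a_5 = (279/455)/(155/6) = 54/2275

r = -4/3; a_0 = 1; a_1 = 12/7; a_2 = 93/91; a_3 = 36/91; a_4 = 99/910; a_5 = 54/2275


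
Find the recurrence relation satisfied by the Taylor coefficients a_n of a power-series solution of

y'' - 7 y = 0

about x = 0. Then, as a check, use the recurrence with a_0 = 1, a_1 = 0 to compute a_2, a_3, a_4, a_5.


Substitute y = sum_n a_n x^n into y'' + (const) y = 0.
y''(x) = sum_{n>=0} (n+2)(n+1) a_{n+2} x^n.
The ODE becomes sum_n [(n+2)(n+1) a_{n+2} - 7 a_n] x^n = 0.
Setting each coefficient to zero gives the recurrence:
  (n+2)(n+1) a_{n+2} - 7 a_n = 0,
  a_{n+2} = 7 / ((n+1)(n+2)) a_n.

Check with a_0 = 1, a_1 = 0 (apply the recurrence for n = 0, 1, 2, 3): a_0 = 1, a_1 = 0, a_2 = 7/2, a_3 = 0, a_4 = 49/24, a_5 = 0.

a_{n+2} = 7/((n+1)(n+2)) * a_n; check: a_0 = 1, a_1 = 0, a_2 = 7/2, a_3 = 0, a_4 = 49/24, a_5 = 0


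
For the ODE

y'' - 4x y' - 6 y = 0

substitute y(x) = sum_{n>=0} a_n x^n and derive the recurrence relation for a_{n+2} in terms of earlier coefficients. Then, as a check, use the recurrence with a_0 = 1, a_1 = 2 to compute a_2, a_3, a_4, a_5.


Substitute y = sum_n a_n x^n.
y''(x) has coefficient (n+2)(n+1) a_{n+2} at x^n;
-4 x y'(x) has coefficient -4 n a_n at x^n (shift);
-6 y(x) has coefficient -6 a_n at x^n.
Matching x^n: (n+2)(n+1) a_{n+2} + (-4n - 6) a_n = 0.
Thus a_{n+2} = (4n + 6) / ((n+1)(n+2)) * a_n.

Check with a_0 = 1, a_1 = 2 (apply the recurrence for n = 0, 1, 2, 3): a_0 = 1, a_1 = 2, a_2 = 3, a_3 = 10/3, a_4 = 7/2, a_5 = 3.

a_(n+2) = (4n + 6) / ((n+1)(n+2)) * a_n; check: a_0 = 1, a_1 = 2, a_2 = 3, a_3 = 10/3, a_4 = 7/2, a_5 = 3


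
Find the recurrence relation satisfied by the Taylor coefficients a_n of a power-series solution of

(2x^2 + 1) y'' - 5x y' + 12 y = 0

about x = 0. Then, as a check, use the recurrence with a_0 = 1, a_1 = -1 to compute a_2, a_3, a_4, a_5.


Substitute y = sum_n a_n x^n.
(1 + 2 x^2) y'' contributes (n+2)(n+1) a_{n+2} + 2 n(n-1) a_n at x^n.
-5 x y'(x) contributes -5 n a_n at x^n.
12 y(x) contributes 12 a_n at x^n.
Matching x^n: (n+2)(n+1) a_{n+2} + (2 n(n-1) - 5 n + 12) a_n = 0.
Thus a_{n+2} = (-2 n(n-1) + 5 n - 12) / ((n+1)(n+2)) * a_n.

Check with a_0 = 1, a_1 = -1 (apply the recurrence for n = 0, 1, 2, 3): a_0 = 1, a_1 = -1, a_2 = -6, a_3 = 7/6, a_4 = 3, a_5 = -21/40.

a_(n+2) = (-2 n(n-1) + 5 n - 12) / ((n+1)(n+2)) * a_n; check: a_0 = 1, a_1 = -1, a_2 = -6, a_3 = 7/6, a_4 = 3, a_5 = -21/40
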